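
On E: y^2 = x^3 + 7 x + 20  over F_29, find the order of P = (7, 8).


Compute successive multiples of P until we hit O:
  1P = (7, 8)
  2P = (22, 18)
  3P = (23, 20)
  4P = (5, 8)
  5P = (17, 21)
  6P = (18, 27)
  7P = (24, 18)
  8P = (14, 22)
  ... (continuing to 38P)
  38P = O

ord(P) = 38


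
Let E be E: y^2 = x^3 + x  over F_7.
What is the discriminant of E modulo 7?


4 a^3 + 27 b^2 = 4*1^3 + 27*0^2 = 4 + 0 = 4
Delta = -16 * (4) = -64
Delta mod 7 = 6

Delta = 6 (mod 7)


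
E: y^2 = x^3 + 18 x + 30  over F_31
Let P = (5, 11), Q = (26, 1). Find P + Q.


P != Q, so use the chord formula.
s = (y2 - y1) / (x2 - x1) = (21) / (21) mod 31 = 1
x3 = s^2 - x1 - x2 mod 31 = 1^2 - 5 - 26 = 1
y3 = s (x1 - x3) - y1 mod 31 = 1 * (5 - 1) - 11 = 24

P + Q = (1, 24)


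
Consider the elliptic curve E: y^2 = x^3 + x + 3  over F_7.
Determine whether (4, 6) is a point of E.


Check whether y^2 = x^3 + 1 x + 3 (mod 7) for (x, y) = (4, 6).
LHS: y^2 = 6^2 mod 7 = 1
RHS: x^3 + 1 x + 3 = 4^3 + 1*4 + 3 mod 7 = 1
LHS = RHS

Yes, on the curve


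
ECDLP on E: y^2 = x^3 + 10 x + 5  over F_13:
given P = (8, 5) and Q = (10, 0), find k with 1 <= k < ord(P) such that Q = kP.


Enumerate multiples of P until we hit Q = (10, 0):
  1P = (8, 5)
  2P = (1, 9)
  3P = (3, 7)
  4P = (11, 4)
  5P = (10, 0)
Match found at i = 5.

k = 5


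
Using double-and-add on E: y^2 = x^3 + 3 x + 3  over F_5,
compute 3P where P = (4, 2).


k = 3 = 11_2 (binary, LSB first: 11)
Double-and-add from P = (4, 2):
  bit 0 = 1: acc = O + (4, 2) = (4, 2)
  bit 1 = 1: acc = (4, 2) + (3, 2) = (3, 3)

3P = (3, 3)


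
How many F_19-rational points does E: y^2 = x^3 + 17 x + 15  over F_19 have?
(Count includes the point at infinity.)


For each x in F_19, count y with y^2 = x^3 + 17 x + 15 mod 19:
  x = 2: RHS = 0, y in [0]  -> 1 point(s)
  x = 3: RHS = 17, y in [6, 13]  -> 2 point(s)
  x = 5: RHS = 16, y in [4, 15]  -> 2 point(s)
  x = 8: RHS = 17, y in [6, 13]  -> 2 point(s)
  x = 9: RHS = 4, y in [2, 17]  -> 2 point(s)
  x = 10: RHS = 7, y in [8, 11]  -> 2 point(s)
  x = 12: RHS = 9, y in [3, 16]  -> 2 point(s)
  x = 13: RHS = 1, y in [1, 18]  -> 2 point(s)
  x = 15: RHS = 16, y in [4, 15]  -> 2 point(s)
  x = 17: RHS = 11, y in [7, 12]  -> 2 point(s)
  x = 18: RHS = 16, y in [4, 15]  -> 2 point(s)
Affine points: 21. Add the point at infinity: total = 22.

#E(F_19) = 22


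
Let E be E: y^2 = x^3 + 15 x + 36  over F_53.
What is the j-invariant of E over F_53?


Delta = -16(4 a^3 + 27 b^2) mod 53 = 48
-1728 * (4 a)^3 = -1728 * (4*15)^3 mod 53 = 48
j = 48 * 48^(-1) mod 53 = 1

j = 1 (mod 53)


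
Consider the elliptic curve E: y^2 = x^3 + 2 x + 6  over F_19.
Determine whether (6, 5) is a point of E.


Check whether y^2 = x^3 + 2 x + 6 (mod 19) for (x, y) = (6, 5).
LHS: y^2 = 5^2 mod 19 = 6
RHS: x^3 + 2 x + 6 = 6^3 + 2*6 + 6 mod 19 = 6
LHS = RHS

Yes, on the curve


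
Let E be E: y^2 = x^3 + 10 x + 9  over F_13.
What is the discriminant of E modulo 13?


4 a^3 + 27 b^2 = 4*10^3 + 27*9^2 = 4000 + 2187 = 6187
Delta = -16 * (6187) = -98992
Delta mod 13 = 3

Delta = 3 (mod 13)


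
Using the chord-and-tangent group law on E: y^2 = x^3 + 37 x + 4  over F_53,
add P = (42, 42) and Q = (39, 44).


P != Q, so use the chord formula.
s = (y2 - y1) / (x2 - x1) = (2) / (50) mod 53 = 17
x3 = s^2 - x1 - x2 mod 53 = 17^2 - 42 - 39 = 49
y3 = s (x1 - x3) - y1 mod 53 = 17 * (42 - 49) - 42 = 51

P + Q = (49, 51)


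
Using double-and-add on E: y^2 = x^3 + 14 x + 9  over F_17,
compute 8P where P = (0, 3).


k = 8 = 1000_2 (binary, LSB first: 0001)
Double-and-add from P = (0, 3):
  bit 0 = 0: acc unchanged = O
  bit 1 = 0: acc unchanged = O
  bit 2 = 0: acc unchanged = O
  bit 3 = 1: acc = O + (5, 0) = (5, 0)

8P = (5, 0)


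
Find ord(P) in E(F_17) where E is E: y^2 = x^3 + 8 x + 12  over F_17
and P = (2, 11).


Compute successive multiples of P until we hit O:
  1P = (2, 11)
  2P = (12, 0)
  3P = (2, 6)
  4P = O

ord(P) = 4


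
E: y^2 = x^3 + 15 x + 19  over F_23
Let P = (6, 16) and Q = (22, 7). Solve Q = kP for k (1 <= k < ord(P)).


Enumerate multiples of P until we hit Q = (22, 7):
  1P = (6, 16)
  2P = (1, 14)
  3P = (18, 16)
  4P = (22, 7)
Match found at i = 4.

k = 4


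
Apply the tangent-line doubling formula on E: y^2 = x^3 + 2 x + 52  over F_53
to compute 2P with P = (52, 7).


Doubling: s = (3 x1^2 + a) / (2 y1)
s = (3*52^2 + 2) / (2*7) mod 53 = 42
x3 = s^2 - 2 x1 mod 53 = 42^2 - 2*52 = 17
y3 = s (x1 - x3) - y1 mod 53 = 42 * (52 - 17) - 7 = 32

2P = (17, 32)


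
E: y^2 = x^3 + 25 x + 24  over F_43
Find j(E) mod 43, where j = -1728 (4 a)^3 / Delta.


Delta = -16(4 a^3 + 27 b^2) mod 43 = 17
-1728 * (4 a)^3 = -1728 * (4*25)^3 mod 43 = 21
j = 21 * 17^(-1) mod 43 = 24

j = 24 (mod 43)


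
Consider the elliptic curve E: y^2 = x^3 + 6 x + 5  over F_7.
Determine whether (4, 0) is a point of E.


Check whether y^2 = x^3 + 6 x + 5 (mod 7) for (x, y) = (4, 0).
LHS: y^2 = 0^2 mod 7 = 0
RHS: x^3 + 6 x + 5 = 4^3 + 6*4 + 5 mod 7 = 2
LHS != RHS

No, not on the curve


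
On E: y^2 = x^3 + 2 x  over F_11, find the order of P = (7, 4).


Compute successive multiples of P until we hit O:
  1P = (7, 4)
  2P = (1, 6)
  3P = (8, 0)
  4P = (1, 5)
  5P = (7, 7)
  6P = O

ord(P) = 6


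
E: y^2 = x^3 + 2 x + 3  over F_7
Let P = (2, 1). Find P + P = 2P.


Doubling: s = (3 x1^2 + a) / (2 y1)
s = (3*2^2 + 2) / (2*1) mod 7 = 0
x3 = s^2 - 2 x1 mod 7 = 0^2 - 2*2 = 3
y3 = s (x1 - x3) - y1 mod 7 = 0 * (2 - 3) - 1 = 6

2P = (3, 6)


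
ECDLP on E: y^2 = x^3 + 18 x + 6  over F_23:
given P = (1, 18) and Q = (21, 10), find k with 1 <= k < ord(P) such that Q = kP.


Enumerate multiples of P until we hit Q = (21, 10):
  1P = (1, 18)
  2P = (10, 17)
  3P = (14, 9)
  4P = (21, 10)
Match found at i = 4.

k = 4


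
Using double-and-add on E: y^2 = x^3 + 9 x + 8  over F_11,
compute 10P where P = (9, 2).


k = 10 = 1010_2 (binary, LSB first: 0101)
Double-and-add from P = (9, 2):
  bit 0 = 0: acc unchanged = O
  bit 1 = 1: acc = O + (2, 10) = (2, 10)
  bit 2 = 0: acc unchanged = (2, 10)
  bit 3 = 1: acc = (2, 10) + (6, 6) = (4, 3)

10P = (4, 3)


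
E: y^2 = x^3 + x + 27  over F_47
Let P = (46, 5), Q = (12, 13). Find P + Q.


P != Q, so use the chord formula.
s = (y2 - y1) / (x2 - x1) = (8) / (13) mod 47 = 44
x3 = s^2 - x1 - x2 mod 47 = 44^2 - 46 - 12 = 45
y3 = s (x1 - x3) - y1 mod 47 = 44 * (46 - 45) - 5 = 39

P + Q = (45, 39)


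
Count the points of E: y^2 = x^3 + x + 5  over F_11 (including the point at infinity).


For each x in F_11, count y with y^2 = x^3 + 1 x + 5 mod 11:
  x = 0: RHS = 5, y in [4, 7]  -> 2 point(s)
  x = 2: RHS = 4, y in [2, 9]  -> 2 point(s)
  x = 5: RHS = 3, y in [5, 6]  -> 2 point(s)
  x = 7: RHS = 3, y in [5, 6]  -> 2 point(s)
  x = 10: RHS = 3, y in [5, 6]  -> 2 point(s)
Affine points: 10. Add the point at infinity: total = 11.

#E(F_11) = 11


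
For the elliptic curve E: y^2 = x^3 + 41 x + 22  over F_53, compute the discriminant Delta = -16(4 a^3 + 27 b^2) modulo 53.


4 a^3 + 27 b^2 = 4*41^3 + 27*22^2 = 275684 + 13068 = 288752
Delta = -16 * (288752) = -4620032
Delta mod 53 = 31

Delta = 31 (mod 53)


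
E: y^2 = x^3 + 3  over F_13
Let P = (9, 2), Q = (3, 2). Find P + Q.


P != Q, so use the chord formula.
s = (y2 - y1) / (x2 - x1) = (0) / (7) mod 13 = 0
x3 = s^2 - x1 - x2 mod 13 = 0^2 - 9 - 3 = 1
y3 = s (x1 - x3) - y1 mod 13 = 0 * (9 - 1) - 2 = 11

P + Q = (1, 11)


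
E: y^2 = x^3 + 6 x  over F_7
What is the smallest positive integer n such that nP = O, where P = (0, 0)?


Compute successive multiples of P until we hit O:
  1P = (0, 0)
  2P = O

ord(P) = 2


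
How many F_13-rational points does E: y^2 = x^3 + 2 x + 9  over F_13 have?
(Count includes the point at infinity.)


For each x in F_13, count y with y^2 = x^3 + 2 x + 9 mod 13:
  x = 0: RHS = 9, y in [3, 10]  -> 2 point(s)
  x = 1: RHS = 12, y in [5, 8]  -> 2 point(s)
  x = 3: RHS = 3, y in [4, 9]  -> 2 point(s)
  x = 4: RHS = 3, y in [4, 9]  -> 2 point(s)
  x = 5: RHS = 1, y in [1, 12]  -> 2 point(s)
  x = 6: RHS = 3, y in [4, 9]  -> 2 point(s)
  x = 8: RHS = 4, y in [2, 11]  -> 2 point(s)
  x = 11: RHS = 10, y in [6, 7]  -> 2 point(s)
Affine points: 16. Add the point at infinity: total = 17.

#E(F_13) = 17


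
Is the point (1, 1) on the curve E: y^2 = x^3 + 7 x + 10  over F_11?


Check whether y^2 = x^3 + 7 x + 10 (mod 11) for (x, y) = (1, 1).
LHS: y^2 = 1^2 mod 11 = 1
RHS: x^3 + 7 x + 10 = 1^3 + 7*1 + 10 mod 11 = 7
LHS != RHS

No, not on the curve


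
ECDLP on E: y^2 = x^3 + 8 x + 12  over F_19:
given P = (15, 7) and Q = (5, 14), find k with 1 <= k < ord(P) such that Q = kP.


Enumerate multiples of P until we hit Q = (5, 14):
  1P = (15, 7)
  2P = (5, 14)
Match found at i = 2.

k = 2


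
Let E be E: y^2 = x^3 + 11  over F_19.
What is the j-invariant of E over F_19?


Delta = -16(4 a^3 + 27 b^2) mod 19 = 16
-1728 * (4 a)^3 = -1728 * (4*0)^3 mod 19 = 0
j = 0 * 16^(-1) mod 19 = 0

j = 0 (mod 19)


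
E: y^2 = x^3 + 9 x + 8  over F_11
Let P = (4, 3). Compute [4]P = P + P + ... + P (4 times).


k = 4 = 100_2 (binary, LSB first: 001)
Double-and-add from P = (4, 3):
  bit 0 = 0: acc unchanged = O
  bit 1 = 0: acc unchanged = O
  bit 2 = 1: acc = O + (9, 2) = (9, 2)

4P = (9, 2)


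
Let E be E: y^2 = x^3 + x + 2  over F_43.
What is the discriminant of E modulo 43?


4 a^3 + 27 b^2 = 4*1^3 + 27*2^2 = 4 + 108 = 112
Delta = -16 * (112) = -1792
Delta mod 43 = 14

Delta = 14 (mod 43)


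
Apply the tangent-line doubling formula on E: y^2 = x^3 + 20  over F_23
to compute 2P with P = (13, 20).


Doubling: s = (3 x1^2 + a) / (2 y1)
s = (3*13^2 + 0) / (2*20) mod 23 = 19
x3 = s^2 - 2 x1 mod 23 = 19^2 - 2*13 = 13
y3 = s (x1 - x3) - y1 mod 23 = 19 * (13 - 13) - 20 = 3

2P = (13, 3)


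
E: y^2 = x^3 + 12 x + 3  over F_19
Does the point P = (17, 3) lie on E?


Check whether y^2 = x^3 + 12 x + 3 (mod 19) for (x, y) = (17, 3).
LHS: y^2 = 3^2 mod 19 = 9
RHS: x^3 + 12 x + 3 = 17^3 + 12*17 + 3 mod 19 = 9
LHS = RHS

Yes, on the curve


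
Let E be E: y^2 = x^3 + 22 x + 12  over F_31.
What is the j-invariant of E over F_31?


Delta = -16(4 a^3 + 27 b^2) mod 31 = 10
-1728 * (4 a)^3 = -1728 * (4*22)^3 mod 31 = 23
j = 23 * 10^(-1) mod 31 = 24

j = 24 (mod 31)


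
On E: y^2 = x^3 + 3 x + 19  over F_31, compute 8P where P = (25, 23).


k = 8 = 1000_2 (binary, LSB first: 0001)
Double-and-add from P = (25, 23):
  bit 0 = 0: acc unchanged = O
  bit 1 = 0: acc unchanged = O
  bit 2 = 0: acc unchanged = O
  bit 3 = 1: acc = O + (23, 17) = (23, 17)

8P = (23, 17)


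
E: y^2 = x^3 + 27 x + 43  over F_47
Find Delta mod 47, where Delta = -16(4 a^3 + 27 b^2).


4 a^3 + 27 b^2 = 4*27^3 + 27*43^2 = 78732 + 49923 = 128655
Delta = -16 * (128655) = -2058480
Delta mod 47 = 26

Delta = 26 (mod 47)


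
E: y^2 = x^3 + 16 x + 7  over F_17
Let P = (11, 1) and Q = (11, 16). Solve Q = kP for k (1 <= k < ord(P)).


Enumerate multiples of P until we hit Q = (11, 16):
  1P = (11, 1)
  2P = (14, 0)
  3P = (11, 16)
Match found at i = 3.

k = 3


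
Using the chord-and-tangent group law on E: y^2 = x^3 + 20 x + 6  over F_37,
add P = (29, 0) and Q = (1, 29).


P != Q, so use the chord formula.
s = (y2 - y1) / (x2 - x1) = (29) / (9) mod 37 = 32
x3 = s^2 - x1 - x2 mod 37 = 32^2 - 29 - 1 = 32
y3 = s (x1 - x3) - y1 mod 37 = 32 * (29 - 32) - 0 = 15

P + Q = (32, 15)


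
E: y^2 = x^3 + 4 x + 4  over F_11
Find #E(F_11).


For each x in F_11, count y with y^2 = x^3 + 4 x + 4 mod 11:
  x = 0: RHS = 4, y in [2, 9]  -> 2 point(s)
  x = 1: RHS = 9, y in [3, 8]  -> 2 point(s)
  x = 2: RHS = 9, y in [3, 8]  -> 2 point(s)
  x = 7: RHS = 1, y in [1, 10]  -> 2 point(s)
  x = 8: RHS = 9, y in [3, 8]  -> 2 point(s)
Affine points: 10. Add the point at infinity: total = 11.

#E(F_11) = 11


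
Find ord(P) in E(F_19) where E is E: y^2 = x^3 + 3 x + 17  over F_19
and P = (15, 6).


Compute successive multiples of P until we hit O:
  1P = (15, 6)
  2P = (13, 12)
  3P = (0, 6)
  4P = (4, 13)
  5P = (7, 1)
  6P = (6, 2)
  7P = (5, 9)
  8P = (16, 0)
  ... (continuing to 16P)
  16P = O

ord(P) = 16


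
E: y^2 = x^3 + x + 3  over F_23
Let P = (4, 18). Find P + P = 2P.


Doubling: s = (3 x1^2 + a) / (2 y1)
s = (3*4^2 + 1) / (2*18) mod 23 = 2
x3 = s^2 - 2 x1 mod 23 = 2^2 - 2*4 = 19
y3 = s (x1 - x3) - y1 mod 23 = 2 * (4 - 19) - 18 = 21

2P = (19, 21)


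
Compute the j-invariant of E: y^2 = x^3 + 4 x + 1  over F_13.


Delta = -16(4 a^3 + 27 b^2) mod 13 = 9
-1728 * (4 a)^3 = -1728 * (4*4)^3 mod 13 = 1
j = 1 * 9^(-1) mod 13 = 3

j = 3 (mod 13)


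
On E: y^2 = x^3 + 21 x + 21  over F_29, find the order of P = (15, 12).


Compute successive multiples of P until we hit O:
  1P = (15, 12)
  2P = (28, 17)
  3P = (10, 10)
  4P = (3, 16)
  5P = (24, 20)
  6P = (18, 24)
  7P = (12, 0)
  8P = (18, 5)
  ... (continuing to 14P)
  14P = O

ord(P) = 14


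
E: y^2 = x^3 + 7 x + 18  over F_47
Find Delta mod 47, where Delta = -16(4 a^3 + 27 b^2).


4 a^3 + 27 b^2 = 4*7^3 + 27*18^2 = 1372 + 8748 = 10120
Delta = -16 * (10120) = -161920
Delta mod 47 = 42

Delta = 42 (mod 47)


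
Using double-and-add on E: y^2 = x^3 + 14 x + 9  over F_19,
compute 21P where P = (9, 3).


k = 21 = 10101_2 (binary, LSB first: 10101)
Double-and-add from P = (9, 3):
  bit 0 = 1: acc = O + (9, 3) = (9, 3)
  bit 1 = 0: acc unchanged = (9, 3)
  bit 2 = 1: acc = (9, 3) + (1, 10) = (16, 15)
  bit 3 = 0: acc unchanged = (16, 15)
  bit 4 = 1: acc = (16, 15) + (12, 10) = (8, 14)

21P = (8, 14)


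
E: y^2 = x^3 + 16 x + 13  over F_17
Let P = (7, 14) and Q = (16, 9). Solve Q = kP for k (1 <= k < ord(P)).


Enumerate multiples of P until we hit Q = (16, 9):
  1P = (7, 14)
  2P = (2, 6)
  3P = (16, 9)
Match found at i = 3.

k = 3


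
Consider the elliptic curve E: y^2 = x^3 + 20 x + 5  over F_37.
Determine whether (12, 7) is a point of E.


Check whether y^2 = x^3 + 20 x + 5 (mod 37) for (x, y) = (12, 7).
LHS: y^2 = 7^2 mod 37 = 12
RHS: x^3 + 20 x + 5 = 12^3 + 20*12 + 5 mod 37 = 12
LHS = RHS

Yes, on the curve


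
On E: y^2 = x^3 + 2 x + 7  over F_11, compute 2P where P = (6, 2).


Doubling: s = (3 x1^2 + a) / (2 y1)
s = (3*6^2 + 2) / (2*2) mod 11 = 0
x3 = s^2 - 2 x1 mod 11 = 0^2 - 2*6 = 10
y3 = s (x1 - x3) - y1 mod 11 = 0 * (6 - 10) - 2 = 9

2P = (10, 9)


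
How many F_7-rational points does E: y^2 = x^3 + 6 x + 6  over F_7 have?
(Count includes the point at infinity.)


For each x in F_7, count y with y^2 = x^3 + 6 x + 6 mod 7:
  x = 3: RHS = 2, y in [3, 4]  -> 2 point(s)
  x = 5: RHS = 0, y in [0]  -> 1 point(s)
Affine points: 3. Add the point at infinity: total = 4.

#E(F_7) = 4


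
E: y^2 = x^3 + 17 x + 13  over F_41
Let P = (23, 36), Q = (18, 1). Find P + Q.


P != Q, so use the chord formula.
s = (y2 - y1) / (x2 - x1) = (6) / (36) mod 41 = 7
x3 = s^2 - x1 - x2 mod 41 = 7^2 - 23 - 18 = 8
y3 = s (x1 - x3) - y1 mod 41 = 7 * (23 - 8) - 36 = 28

P + Q = (8, 28)


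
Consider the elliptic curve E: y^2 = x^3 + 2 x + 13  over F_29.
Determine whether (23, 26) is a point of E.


Check whether y^2 = x^3 + 2 x + 13 (mod 29) for (x, y) = (23, 26).
LHS: y^2 = 26^2 mod 29 = 9
RHS: x^3 + 2 x + 13 = 23^3 + 2*23 + 13 mod 29 = 17
LHS != RHS

No, not on the curve


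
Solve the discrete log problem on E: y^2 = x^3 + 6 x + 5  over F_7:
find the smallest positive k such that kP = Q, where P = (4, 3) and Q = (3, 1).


Enumerate multiples of P until we hit Q = (3, 1):
  1P = (4, 3)
  2P = (3, 6)
  3P = (2, 5)
  4P = (2, 2)
  5P = (3, 1)
Match found at i = 5.

k = 5


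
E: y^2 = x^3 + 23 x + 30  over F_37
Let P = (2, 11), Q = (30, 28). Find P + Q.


P != Q, so use the chord formula.
s = (y2 - y1) / (x2 - x1) = (17) / (28) mod 37 = 31
x3 = s^2 - x1 - x2 mod 37 = 31^2 - 2 - 30 = 4
y3 = s (x1 - x3) - y1 mod 37 = 31 * (2 - 4) - 11 = 1

P + Q = (4, 1)


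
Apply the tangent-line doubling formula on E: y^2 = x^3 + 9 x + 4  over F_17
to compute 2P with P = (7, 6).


Doubling: s = (3 x1^2 + a) / (2 y1)
s = (3*7^2 + 9) / (2*6) mod 17 = 13
x3 = s^2 - 2 x1 mod 17 = 13^2 - 2*7 = 2
y3 = s (x1 - x3) - y1 mod 17 = 13 * (7 - 2) - 6 = 8

2P = (2, 8)


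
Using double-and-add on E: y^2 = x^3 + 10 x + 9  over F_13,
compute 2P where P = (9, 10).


k = 2 = 10_2 (binary, LSB first: 01)
Double-and-add from P = (9, 10):
  bit 0 = 0: acc unchanged = O
  bit 1 = 1: acc = O + (9, 3) = (9, 3)

2P = (9, 3)


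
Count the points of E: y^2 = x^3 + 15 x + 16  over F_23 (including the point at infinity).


For each x in F_23, count y with y^2 = x^3 + 15 x + 16 mod 23:
  x = 0: RHS = 16, y in [4, 19]  -> 2 point(s)
  x = 1: RHS = 9, y in [3, 20]  -> 2 point(s)
  x = 2: RHS = 8, y in [10, 13]  -> 2 point(s)
  x = 4: RHS = 2, y in [5, 18]  -> 2 point(s)
  x = 5: RHS = 9, y in [3, 20]  -> 2 point(s)
  x = 6: RHS = 0, y in [0]  -> 1 point(s)
  x = 7: RHS = 4, y in [2, 21]  -> 2 point(s)
  x = 8: RHS = 4, y in [2, 21]  -> 2 point(s)
  x = 9: RHS = 6, y in [11, 12]  -> 2 point(s)
  x = 10: RHS = 16, y in [4, 19]  -> 2 point(s)
  x = 13: RHS = 16, y in [4, 19]  -> 2 point(s)
  x = 14: RHS = 3, y in [7, 16]  -> 2 point(s)
  x = 17: RHS = 9, y in [3, 20]  -> 2 point(s)
  x = 18: RHS = 0, y in [0]  -> 1 point(s)
  x = 20: RHS = 13, y in [6, 17]  -> 2 point(s)
  x = 21: RHS = 1, y in [1, 22]  -> 2 point(s)
  x = 22: RHS = 0, y in [0]  -> 1 point(s)
Affine points: 31. Add the point at infinity: total = 32.

#E(F_23) = 32


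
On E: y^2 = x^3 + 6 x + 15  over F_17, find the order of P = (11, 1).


Compute successive multiples of P until we hit O:
  1P = (11, 1)
  2P = (14, 15)
  3P = (10, 15)
  4P = (5, 0)
  5P = (10, 2)
  6P = (14, 2)
  7P = (11, 16)
  8P = O

ord(P) = 8


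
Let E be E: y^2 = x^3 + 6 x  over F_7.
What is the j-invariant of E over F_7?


Delta = -16(4 a^3 + 27 b^2) mod 7 = 1
-1728 * (4 a)^3 = -1728 * (4*6)^3 mod 7 = 6
j = 6 * 1^(-1) mod 7 = 6

j = 6 (mod 7)


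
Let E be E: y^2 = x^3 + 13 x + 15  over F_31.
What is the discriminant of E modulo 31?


4 a^3 + 27 b^2 = 4*13^3 + 27*15^2 = 8788 + 6075 = 14863
Delta = -16 * (14863) = -237808
Delta mod 31 = 24

Delta = 24 (mod 31)


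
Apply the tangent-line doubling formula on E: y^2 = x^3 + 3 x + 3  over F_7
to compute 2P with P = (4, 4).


Doubling: s = (3 x1^2 + a) / (2 y1)
s = (3*4^2 + 3) / (2*4) mod 7 = 2
x3 = s^2 - 2 x1 mod 7 = 2^2 - 2*4 = 3
y3 = s (x1 - x3) - y1 mod 7 = 2 * (4 - 3) - 4 = 5

2P = (3, 5)


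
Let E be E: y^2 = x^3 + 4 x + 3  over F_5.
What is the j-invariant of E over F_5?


Delta = -16(4 a^3 + 27 b^2) mod 5 = 1
-1728 * (4 a)^3 = -1728 * (4*4)^3 mod 5 = 2
j = 2 * 1^(-1) mod 5 = 2

j = 2 (mod 5)


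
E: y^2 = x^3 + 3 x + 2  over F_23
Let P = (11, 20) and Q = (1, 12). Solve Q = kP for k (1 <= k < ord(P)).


Enumerate multiples of P until we hit Q = (1, 12):
  1P = (11, 20)
  2P = (19, 8)
  3P = (1, 11)
  4P = (1, 12)
Match found at i = 4.

k = 4


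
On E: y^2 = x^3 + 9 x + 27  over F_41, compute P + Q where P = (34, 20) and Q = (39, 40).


P != Q, so use the chord formula.
s = (y2 - y1) / (x2 - x1) = (20) / (5) mod 41 = 4
x3 = s^2 - x1 - x2 mod 41 = 4^2 - 34 - 39 = 25
y3 = s (x1 - x3) - y1 mod 41 = 4 * (34 - 25) - 20 = 16

P + Q = (25, 16)


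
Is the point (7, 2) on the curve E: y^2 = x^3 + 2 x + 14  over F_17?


Check whether y^2 = x^3 + 2 x + 14 (mod 17) for (x, y) = (7, 2).
LHS: y^2 = 2^2 mod 17 = 4
RHS: x^3 + 2 x + 14 = 7^3 + 2*7 + 14 mod 17 = 14
LHS != RHS

No, not on the curve


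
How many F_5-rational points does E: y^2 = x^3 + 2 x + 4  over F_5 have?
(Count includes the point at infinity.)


For each x in F_5, count y with y^2 = x^3 + 2 x + 4 mod 5:
  x = 0: RHS = 4, y in [2, 3]  -> 2 point(s)
  x = 2: RHS = 1, y in [1, 4]  -> 2 point(s)
  x = 4: RHS = 1, y in [1, 4]  -> 2 point(s)
Affine points: 6. Add the point at infinity: total = 7.

#E(F_5) = 7


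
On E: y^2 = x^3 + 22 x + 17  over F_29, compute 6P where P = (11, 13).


k = 6 = 110_2 (binary, LSB first: 011)
Double-and-add from P = (11, 13):
  bit 0 = 0: acc unchanged = O
  bit 1 = 1: acc = O + (27, 20) = (27, 20)
  bit 2 = 1: acc = (27, 20) + (9, 4) = (21, 24)

6P = (21, 24)


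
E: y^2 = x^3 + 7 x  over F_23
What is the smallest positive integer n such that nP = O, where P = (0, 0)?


Compute successive multiples of P until we hit O:
  1P = (0, 0)
  2P = O

ord(P) = 2


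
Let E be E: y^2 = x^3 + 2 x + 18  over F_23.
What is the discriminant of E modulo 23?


4 a^3 + 27 b^2 = 4*2^3 + 27*18^2 = 32 + 8748 = 8780
Delta = -16 * (8780) = -140480
Delta mod 23 = 4

Delta = 4 (mod 23)


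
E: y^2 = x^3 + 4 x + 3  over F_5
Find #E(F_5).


For each x in F_5, count y with y^2 = x^3 + 4 x + 3 mod 5:
  x = 2: RHS = 4, y in [2, 3]  -> 2 point(s)
Affine points: 2. Add the point at infinity: total = 3.

#E(F_5) = 3


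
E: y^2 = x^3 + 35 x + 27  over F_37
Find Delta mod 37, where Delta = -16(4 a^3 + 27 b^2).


4 a^3 + 27 b^2 = 4*35^3 + 27*27^2 = 171500 + 19683 = 191183
Delta = -16 * (191183) = -3058928
Delta mod 37 = 10

Delta = 10 (mod 37)


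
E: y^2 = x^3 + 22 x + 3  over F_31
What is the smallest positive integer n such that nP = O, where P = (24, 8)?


Compute successive multiples of P until we hit O:
  1P = (24, 8)
  2P = (23, 20)
  3P = (4, 0)
  4P = (23, 11)
  5P = (24, 23)
  6P = O

ord(P) = 6


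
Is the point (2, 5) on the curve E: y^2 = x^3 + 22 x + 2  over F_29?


Check whether y^2 = x^3 + 22 x + 2 (mod 29) for (x, y) = (2, 5).
LHS: y^2 = 5^2 mod 29 = 25
RHS: x^3 + 22 x + 2 = 2^3 + 22*2 + 2 mod 29 = 25
LHS = RHS

Yes, on the curve


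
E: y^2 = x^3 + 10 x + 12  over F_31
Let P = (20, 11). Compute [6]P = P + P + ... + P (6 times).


k = 6 = 110_2 (binary, LSB first: 011)
Double-and-add from P = (20, 11):
  bit 0 = 0: acc unchanged = O
  bit 1 = 1: acc = O + (9, 5) = (9, 5)
  bit 2 = 1: acc = (9, 5) + (21, 20) = (20, 20)

6P = (20, 20)


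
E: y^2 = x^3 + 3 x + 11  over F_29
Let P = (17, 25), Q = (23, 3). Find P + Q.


P != Q, so use the chord formula.
s = (y2 - y1) / (x2 - x1) = (7) / (6) mod 29 = 6
x3 = s^2 - x1 - x2 mod 29 = 6^2 - 17 - 23 = 25
y3 = s (x1 - x3) - y1 mod 29 = 6 * (17 - 25) - 25 = 14

P + Q = (25, 14)


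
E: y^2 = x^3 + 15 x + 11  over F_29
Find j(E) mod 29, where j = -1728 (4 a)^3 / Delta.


Delta = -16(4 a^3 + 27 b^2) mod 29 = 7
-1728 * (4 a)^3 = -1728 * (4*15)^3 mod 29 = 9
j = 9 * 7^(-1) mod 29 = 22

j = 22 (mod 29)


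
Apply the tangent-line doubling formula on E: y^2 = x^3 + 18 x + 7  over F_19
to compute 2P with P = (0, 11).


Doubling: s = (3 x1^2 + a) / (2 y1)
s = (3*0^2 + 18) / (2*11) mod 19 = 6
x3 = s^2 - 2 x1 mod 19 = 6^2 - 2*0 = 17
y3 = s (x1 - x3) - y1 mod 19 = 6 * (0 - 17) - 11 = 1

2P = (17, 1)


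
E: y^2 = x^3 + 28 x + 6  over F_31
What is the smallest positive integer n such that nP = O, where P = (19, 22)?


Compute successive multiples of P until we hit O:
  1P = (19, 22)
  2P = (28, 22)
  3P = (15, 9)
  4P = (25, 5)
  5P = (20, 17)
  6P = (17, 30)
  7P = (11, 8)
  8P = (6, 24)
  ... (continuing to 41P)
  41P = O

ord(P) = 41


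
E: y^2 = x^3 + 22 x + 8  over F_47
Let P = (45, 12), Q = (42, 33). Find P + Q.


P != Q, so use the chord formula.
s = (y2 - y1) / (x2 - x1) = (21) / (44) mod 47 = 40
x3 = s^2 - x1 - x2 mod 47 = 40^2 - 45 - 42 = 9
y3 = s (x1 - x3) - y1 mod 47 = 40 * (45 - 9) - 12 = 18

P + Q = (9, 18)


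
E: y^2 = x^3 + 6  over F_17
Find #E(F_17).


For each x in F_17, count y with y^2 = x^3 + 0 x + 6 mod 17:
  x = 3: RHS = 16, y in [4, 13]  -> 2 point(s)
  x = 4: RHS = 2, y in [6, 11]  -> 2 point(s)
  x = 6: RHS = 1, y in [1, 16]  -> 2 point(s)
  x = 7: RHS = 9, y in [3, 14]  -> 2 point(s)
  x = 8: RHS = 8, y in [5, 12]  -> 2 point(s)
  x = 9: RHS = 4, y in [2, 15]  -> 2 point(s)
  x = 12: RHS = 0, y in [0]  -> 1 point(s)
  x = 14: RHS = 13, y in [8, 9]  -> 2 point(s)
  x = 15: RHS = 15, y in [7, 10]  -> 2 point(s)
Affine points: 17. Add the point at infinity: total = 18.

#E(F_17) = 18


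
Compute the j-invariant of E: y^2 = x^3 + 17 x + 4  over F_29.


Delta = -16(4 a^3 + 27 b^2) mod 29 = 5
-1728 * (4 a)^3 = -1728 * (4*17)^3 mod 29 = 23
j = 23 * 5^(-1) mod 29 = 22

j = 22 (mod 29)


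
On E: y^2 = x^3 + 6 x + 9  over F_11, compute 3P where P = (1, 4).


k = 3 = 11_2 (binary, LSB first: 11)
Double-and-add from P = (1, 4):
  bit 0 = 1: acc = O + (1, 4) = (1, 4)
  bit 1 = 1: acc = (1, 4) + (7, 3) = (7, 8)

3P = (7, 8)


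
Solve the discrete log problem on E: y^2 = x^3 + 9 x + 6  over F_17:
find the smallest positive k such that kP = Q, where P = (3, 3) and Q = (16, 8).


Enumerate multiples of P until we hit Q = (16, 8):
  1P = (3, 3)
  2P = (13, 5)
  3P = (16, 8)
Match found at i = 3.

k = 3


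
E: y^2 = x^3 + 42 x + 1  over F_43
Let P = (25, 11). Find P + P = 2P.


Doubling: s = (3 x1^2 + a) / (2 y1)
s = (3*25^2 + 42) / (2*11) mod 43 = 7
x3 = s^2 - 2 x1 mod 43 = 7^2 - 2*25 = 42
y3 = s (x1 - x3) - y1 mod 43 = 7 * (25 - 42) - 11 = 42

2P = (42, 42)


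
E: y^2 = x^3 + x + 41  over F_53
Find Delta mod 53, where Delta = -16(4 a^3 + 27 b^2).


4 a^3 + 27 b^2 = 4*1^3 + 27*41^2 = 4 + 45387 = 45391
Delta = -16 * (45391) = -726256
Delta mod 53 = 3

Delta = 3 (mod 53)


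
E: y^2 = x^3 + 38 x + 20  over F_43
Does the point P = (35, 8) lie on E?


Check whether y^2 = x^3 + 38 x + 20 (mod 43) for (x, y) = (35, 8).
LHS: y^2 = 8^2 mod 43 = 21
RHS: x^3 + 38 x + 20 = 35^3 + 38*35 + 20 mod 43 = 21
LHS = RHS

Yes, on the curve


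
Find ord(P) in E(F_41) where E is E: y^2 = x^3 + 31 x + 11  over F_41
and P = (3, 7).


Compute successive multiples of P until we hit O:
  1P = (3, 7)
  2P = (12, 26)
  3P = (34, 5)
  4P = (27, 21)
  5P = (27, 20)
  6P = (34, 36)
  7P = (12, 15)
  8P = (3, 34)
  ... (continuing to 9P)
  9P = O

ord(P) = 9


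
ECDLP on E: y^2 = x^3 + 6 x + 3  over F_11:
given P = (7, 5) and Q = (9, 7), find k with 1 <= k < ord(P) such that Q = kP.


Enumerate multiples of P until we hit Q = (9, 7):
  1P = (7, 5)
  2P = (9, 4)
  3P = (9, 7)
Match found at i = 3.

k = 3


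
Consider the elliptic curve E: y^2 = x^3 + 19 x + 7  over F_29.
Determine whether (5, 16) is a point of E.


Check whether y^2 = x^3 + 19 x + 7 (mod 29) for (x, y) = (5, 16).
LHS: y^2 = 16^2 mod 29 = 24
RHS: x^3 + 19 x + 7 = 5^3 + 19*5 + 7 mod 29 = 24
LHS = RHS

Yes, on the curve


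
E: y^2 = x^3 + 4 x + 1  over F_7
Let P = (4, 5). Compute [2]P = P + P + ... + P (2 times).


k = 2 = 10_2 (binary, LSB first: 01)
Double-and-add from P = (4, 5):
  bit 0 = 0: acc unchanged = O
  bit 1 = 1: acc = O + (0, 6) = (0, 6)

2P = (0, 6)


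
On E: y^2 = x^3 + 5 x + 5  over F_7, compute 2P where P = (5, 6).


Doubling: s = (3 x1^2 + a) / (2 y1)
s = (3*5^2 + 5) / (2*6) mod 7 = 2
x3 = s^2 - 2 x1 mod 7 = 2^2 - 2*5 = 1
y3 = s (x1 - x3) - y1 mod 7 = 2 * (5 - 1) - 6 = 2

2P = (1, 2)


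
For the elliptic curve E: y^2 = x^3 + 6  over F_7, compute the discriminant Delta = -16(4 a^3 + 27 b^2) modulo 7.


4 a^3 + 27 b^2 = 4*0^3 + 27*6^2 = 0 + 972 = 972
Delta = -16 * (972) = -15552
Delta mod 7 = 2

Delta = 2 (mod 7)


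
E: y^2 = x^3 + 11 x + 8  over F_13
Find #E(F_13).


For each x in F_13, count y with y^2 = x^3 + 11 x + 8 mod 13:
  x = 2: RHS = 12, y in [5, 8]  -> 2 point(s)
  x = 3: RHS = 3, y in [4, 9]  -> 2 point(s)
  x = 4: RHS = 12, y in [5, 8]  -> 2 point(s)
  x = 6: RHS = 4, y in [2, 11]  -> 2 point(s)
  x = 7: RHS = 12, y in [5, 8]  -> 2 point(s)
  x = 8: RHS = 10, y in [6, 7]  -> 2 point(s)
  x = 9: RHS = 4, y in [2, 11]  -> 2 point(s)
  x = 10: RHS = 0, y in [0]  -> 1 point(s)
  x = 11: RHS = 4, y in [2, 11]  -> 2 point(s)
  x = 12: RHS = 9, y in [3, 10]  -> 2 point(s)
Affine points: 19. Add the point at infinity: total = 20.

#E(F_13) = 20


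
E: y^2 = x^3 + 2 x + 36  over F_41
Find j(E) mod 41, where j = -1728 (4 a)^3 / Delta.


Delta = -16(4 a^3 + 27 b^2) mod 41 = 4
-1728 * (4 a)^3 = -1728 * (4*2)^3 mod 41 = 3
j = 3 * 4^(-1) mod 41 = 11

j = 11 (mod 41)


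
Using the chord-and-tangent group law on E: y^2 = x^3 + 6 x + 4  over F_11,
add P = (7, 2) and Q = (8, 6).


P != Q, so use the chord formula.
s = (y2 - y1) / (x2 - x1) = (4) / (1) mod 11 = 4
x3 = s^2 - x1 - x2 mod 11 = 4^2 - 7 - 8 = 1
y3 = s (x1 - x3) - y1 mod 11 = 4 * (7 - 1) - 2 = 0

P + Q = (1, 0)


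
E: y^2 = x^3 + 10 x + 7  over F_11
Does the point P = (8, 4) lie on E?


Check whether y^2 = x^3 + 10 x + 7 (mod 11) for (x, y) = (8, 4).
LHS: y^2 = 4^2 mod 11 = 5
RHS: x^3 + 10 x + 7 = 8^3 + 10*8 + 7 mod 11 = 5
LHS = RHS

Yes, on the curve


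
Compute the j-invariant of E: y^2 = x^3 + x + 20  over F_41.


Delta = -16(4 a^3 + 27 b^2) mod 41 = 33
-1728 * (4 a)^3 = -1728 * (4*1)^3 mod 41 = 26
j = 26 * 33^(-1) mod 41 = 7

j = 7 (mod 41)


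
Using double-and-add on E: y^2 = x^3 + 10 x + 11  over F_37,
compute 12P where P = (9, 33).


k = 12 = 1100_2 (binary, LSB first: 0011)
Double-and-add from P = (9, 33):
  bit 0 = 0: acc unchanged = O
  bit 1 = 0: acc unchanged = O
  bit 2 = 1: acc = O + (20, 21) = (20, 21)
  bit 3 = 1: acc = (20, 21) + (27, 24) = (0, 14)

12P = (0, 14)


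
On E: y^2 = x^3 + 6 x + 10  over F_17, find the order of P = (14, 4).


Compute successive multiples of P until we hit O:
  1P = (14, 4)
  2P = (10, 4)
  3P = (10, 13)
  4P = (14, 13)
  5P = O

ord(P) = 5


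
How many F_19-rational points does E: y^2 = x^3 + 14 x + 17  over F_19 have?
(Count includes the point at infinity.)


For each x in F_19, count y with y^2 = x^3 + 14 x + 17 mod 19:
  x = 0: RHS = 17, y in [6, 13]  -> 2 point(s)
  x = 4: RHS = 4, y in [2, 17]  -> 2 point(s)
  x = 9: RHS = 17, y in [6, 13]  -> 2 point(s)
  x = 10: RHS = 17, y in [6, 13]  -> 2 point(s)
  x = 11: RHS = 1, y in [1, 18]  -> 2 point(s)
  x = 15: RHS = 11, y in [7, 12]  -> 2 point(s)
  x = 16: RHS = 5, y in [9, 10]  -> 2 point(s)
  x = 17: RHS = 0, y in [0]  -> 1 point(s)
Affine points: 15. Add the point at infinity: total = 16.

#E(F_19) = 16


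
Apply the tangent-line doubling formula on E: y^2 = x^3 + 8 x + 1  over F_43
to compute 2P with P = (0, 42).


Doubling: s = (3 x1^2 + a) / (2 y1)
s = (3*0^2 + 8) / (2*42) mod 43 = 39
x3 = s^2 - 2 x1 mod 43 = 39^2 - 2*0 = 16
y3 = s (x1 - x3) - y1 mod 43 = 39 * (0 - 16) - 42 = 22

2P = (16, 22)


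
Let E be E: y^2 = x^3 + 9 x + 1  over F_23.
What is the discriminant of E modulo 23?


4 a^3 + 27 b^2 = 4*9^3 + 27*1^2 = 2916 + 27 = 2943
Delta = -16 * (2943) = -47088
Delta mod 23 = 16

Delta = 16 (mod 23)


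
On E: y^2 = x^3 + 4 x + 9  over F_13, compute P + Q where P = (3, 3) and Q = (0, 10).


P != Q, so use the chord formula.
s = (y2 - y1) / (x2 - x1) = (7) / (10) mod 13 = 2
x3 = s^2 - x1 - x2 mod 13 = 2^2 - 3 - 0 = 1
y3 = s (x1 - x3) - y1 mod 13 = 2 * (3 - 1) - 3 = 1

P + Q = (1, 1)


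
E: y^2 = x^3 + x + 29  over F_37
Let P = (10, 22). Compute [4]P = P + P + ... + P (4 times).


k = 4 = 100_2 (binary, LSB first: 001)
Double-and-add from P = (10, 22):
  bit 0 = 0: acc unchanged = O
  bit 1 = 0: acc unchanged = O
  bit 2 = 1: acc = O + (12, 20) = (12, 20)

4P = (12, 20)


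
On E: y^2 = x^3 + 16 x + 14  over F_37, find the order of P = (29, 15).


Compute successive multiples of P until we hit O:
  1P = (29, 15)
  2P = (20, 3)
  3P = (35, 14)
  4P = (9, 31)
  5P = (10, 29)
  6P = (5, 16)
  7P = (33, 16)
  8P = (19, 6)
  ... (continuing to 40P)
  40P = O

ord(P) = 40


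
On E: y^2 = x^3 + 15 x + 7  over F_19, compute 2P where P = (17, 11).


Doubling: s = (3 x1^2 + a) / (2 y1)
s = (3*17^2 + 15) / (2*11) mod 19 = 9
x3 = s^2 - 2 x1 mod 19 = 9^2 - 2*17 = 9
y3 = s (x1 - x3) - y1 mod 19 = 9 * (17 - 9) - 11 = 4

2P = (9, 4)


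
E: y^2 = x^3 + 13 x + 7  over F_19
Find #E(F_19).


For each x in F_19, count y with y^2 = x^3 + 13 x + 7 mod 19:
  x = 0: RHS = 7, y in [8, 11]  -> 2 point(s)
  x = 3: RHS = 16, y in [4, 15]  -> 2 point(s)
  x = 4: RHS = 9, y in [3, 16]  -> 2 point(s)
  x = 5: RHS = 7, y in [8, 11]  -> 2 point(s)
  x = 6: RHS = 16, y in [4, 15]  -> 2 point(s)
  x = 7: RHS = 4, y in [2, 17]  -> 2 point(s)
  x = 9: RHS = 17, y in [6, 13]  -> 2 point(s)
  x = 10: RHS = 16, y in [4, 15]  -> 2 point(s)
  x = 13: RHS = 17, y in [6, 13]  -> 2 point(s)
  x = 14: RHS = 7, y in [8, 11]  -> 2 point(s)
  x = 15: RHS = 5, y in [9, 10]  -> 2 point(s)
  x = 16: RHS = 17, y in [6, 13]  -> 2 point(s)
  x = 17: RHS = 11, y in [7, 12]  -> 2 point(s)
Affine points: 26. Add the point at infinity: total = 27.

#E(F_19) = 27


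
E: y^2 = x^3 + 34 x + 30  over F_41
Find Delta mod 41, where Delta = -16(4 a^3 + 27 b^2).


4 a^3 + 27 b^2 = 4*34^3 + 27*30^2 = 157216 + 24300 = 181516
Delta = -16 * (181516) = -2904256
Delta mod 41 = 20

Delta = 20 (mod 41)


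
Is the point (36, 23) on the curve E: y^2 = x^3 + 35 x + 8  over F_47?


Check whether y^2 = x^3 + 35 x + 8 (mod 47) for (x, y) = (36, 23).
LHS: y^2 = 23^2 mod 47 = 12
RHS: x^3 + 35 x + 8 = 36^3 + 35*36 + 8 mod 47 = 31
LHS != RHS

No, not on the curve


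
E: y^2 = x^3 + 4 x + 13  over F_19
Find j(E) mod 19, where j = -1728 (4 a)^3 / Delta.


Delta = -16(4 a^3 + 27 b^2) mod 19 = 17
-1728 * (4 a)^3 = -1728 * (4*4)^3 mod 19 = 11
j = 11 * 17^(-1) mod 19 = 4

j = 4 (mod 19)


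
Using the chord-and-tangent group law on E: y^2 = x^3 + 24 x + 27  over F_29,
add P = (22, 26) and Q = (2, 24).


P != Q, so use the chord formula.
s = (y2 - y1) / (x2 - x1) = (27) / (9) mod 29 = 3
x3 = s^2 - x1 - x2 mod 29 = 3^2 - 22 - 2 = 14
y3 = s (x1 - x3) - y1 mod 29 = 3 * (22 - 14) - 26 = 27

P + Q = (14, 27)


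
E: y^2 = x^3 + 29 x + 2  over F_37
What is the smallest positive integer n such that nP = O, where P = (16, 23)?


Compute successive multiples of P until we hit O:
  1P = (16, 23)
  2P = (4, 16)
  3P = (14, 9)
  4P = (19, 30)
  5P = (28, 23)
  6P = (30, 14)
  7P = (32, 19)
  8P = (33, 9)
  ... (continuing to 39P)
  39P = O

ord(P) = 39


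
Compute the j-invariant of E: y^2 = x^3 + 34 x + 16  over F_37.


Delta = -16(4 a^3 + 27 b^2) mod 37 = 27
-1728 * (4 a)^3 = -1728 * (4*34)^3 mod 37 = 10
j = 10 * 27^(-1) mod 37 = 36

j = 36 (mod 37)


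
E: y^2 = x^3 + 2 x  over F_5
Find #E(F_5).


For each x in F_5, count y with y^2 = x^3 + 2 x + 0 mod 5:
  x = 0: RHS = 0, y in [0]  -> 1 point(s)
Affine points: 1. Add the point at infinity: total = 2.

#E(F_5) = 2


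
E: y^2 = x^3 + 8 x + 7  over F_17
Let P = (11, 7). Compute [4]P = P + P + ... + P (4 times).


k = 4 = 100_2 (binary, LSB first: 001)
Double-and-add from P = (11, 7):
  bit 0 = 0: acc unchanged = O
  bit 1 = 0: acc unchanged = O
  bit 2 = 1: acc = O + (16, 7) = (16, 7)

4P = (16, 7)


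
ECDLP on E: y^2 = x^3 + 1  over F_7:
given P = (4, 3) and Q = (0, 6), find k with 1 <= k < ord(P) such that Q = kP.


Enumerate multiples of P until we hit Q = (0, 6):
  1P = (4, 3)
  2P = (0, 1)
  3P = (5, 0)
  4P = (0, 6)
Match found at i = 4.

k = 4


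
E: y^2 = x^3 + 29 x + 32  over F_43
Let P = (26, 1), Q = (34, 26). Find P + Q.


P != Q, so use the chord formula.
s = (y2 - y1) / (x2 - x1) = (25) / (8) mod 43 = 30
x3 = s^2 - x1 - x2 mod 43 = 30^2 - 26 - 34 = 23
y3 = s (x1 - x3) - y1 mod 43 = 30 * (26 - 23) - 1 = 3

P + Q = (23, 3)


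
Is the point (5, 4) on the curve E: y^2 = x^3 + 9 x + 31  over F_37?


Check whether y^2 = x^3 + 9 x + 31 (mod 37) for (x, y) = (5, 4).
LHS: y^2 = 4^2 mod 37 = 16
RHS: x^3 + 9 x + 31 = 5^3 + 9*5 + 31 mod 37 = 16
LHS = RHS

Yes, on the curve


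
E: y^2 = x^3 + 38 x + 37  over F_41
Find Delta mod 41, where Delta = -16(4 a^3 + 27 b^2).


4 a^3 + 27 b^2 = 4*38^3 + 27*37^2 = 219488 + 36963 = 256451
Delta = -16 * (256451) = -4103216
Delta mod 41 = 23

Delta = 23 (mod 41)


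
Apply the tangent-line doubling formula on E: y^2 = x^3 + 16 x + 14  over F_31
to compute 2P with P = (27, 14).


Doubling: s = (3 x1^2 + a) / (2 y1)
s = (3*27^2 + 16) / (2*14) mod 31 = 20
x3 = s^2 - 2 x1 mod 31 = 20^2 - 2*27 = 5
y3 = s (x1 - x3) - y1 mod 31 = 20 * (27 - 5) - 14 = 23

2P = (5, 23)


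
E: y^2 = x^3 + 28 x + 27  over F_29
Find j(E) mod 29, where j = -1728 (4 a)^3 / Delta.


Delta = -16(4 a^3 + 27 b^2) mod 29 = 18
-1728 * (4 a)^3 = -1728 * (4*28)^3 mod 29 = 15
j = 15 * 18^(-1) mod 29 = 25

j = 25 (mod 29)


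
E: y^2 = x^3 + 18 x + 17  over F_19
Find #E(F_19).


For each x in F_19, count y with y^2 = x^3 + 18 x + 17 mod 19:
  x = 0: RHS = 17, y in [6, 13]  -> 2 point(s)
  x = 1: RHS = 17, y in [6, 13]  -> 2 point(s)
  x = 2: RHS = 4, y in [2, 17]  -> 2 point(s)
  x = 4: RHS = 1, y in [1, 18]  -> 2 point(s)
  x = 5: RHS = 4, y in [2, 17]  -> 2 point(s)
  x = 7: RHS = 11, y in [7, 12]  -> 2 point(s)
  x = 10: RHS = 0, y in [0]  -> 1 point(s)
  x = 11: RHS = 7, y in [8, 11]  -> 2 point(s)
  x = 12: RHS = 4, y in [2, 17]  -> 2 point(s)
  x = 13: RHS = 16, y in [4, 15]  -> 2 point(s)
  x = 14: RHS = 11, y in [7, 12]  -> 2 point(s)
  x = 17: RHS = 11, y in [7, 12]  -> 2 point(s)
  x = 18: RHS = 17, y in [6, 13]  -> 2 point(s)
Affine points: 25. Add the point at infinity: total = 26.

#E(F_19) = 26


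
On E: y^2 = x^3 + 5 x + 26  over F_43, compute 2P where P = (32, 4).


Doubling: s = (3 x1^2 + a) / (2 y1)
s = (3*32^2 + 5) / (2*4) mod 43 = 3
x3 = s^2 - 2 x1 mod 43 = 3^2 - 2*32 = 31
y3 = s (x1 - x3) - y1 mod 43 = 3 * (32 - 31) - 4 = 42

2P = (31, 42)


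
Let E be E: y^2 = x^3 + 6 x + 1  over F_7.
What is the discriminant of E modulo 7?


4 a^3 + 27 b^2 = 4*6^3 + 27*1^2 = 864 + 27 = 891
Delta = -16 * (891) = -14256
Delta mod 7 = 3

Delta = 3 (mod 7)


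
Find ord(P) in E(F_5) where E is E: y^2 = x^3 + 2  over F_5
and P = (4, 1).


Compute successive multiples of P until we hit O:
  1P = (4, 1)
  2P = (3, 3)
  3P = (2, 0)
  4P = (3, 2)
  5P = (4, 4)
  6P = O

ord(P) = 6


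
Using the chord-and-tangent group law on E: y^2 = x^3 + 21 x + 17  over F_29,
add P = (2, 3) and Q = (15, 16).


P != Q, so use the chord formula.
s = (y2 - y1) / (x2 - x1) = (13) / (13) mod 29 = 1
x3 = s^2 - x1 - x2 mod 29 = 1^2 - 2 - 15 = 13
y3 = s (x1 - x3) - y1 mod 29 = 1 * (2 - 13) - 3 = 15

P + Q = (13, 15)


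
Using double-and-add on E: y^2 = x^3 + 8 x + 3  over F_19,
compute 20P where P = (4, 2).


k = 20 = 10100_2 (binary, LSB first: 00101)
Double-and-add from P = (4, 2):
  bit 0 = 0: acc unchanged = O
  bit 1 = 0: acc unchanged = O
  bit 2 = 1: acc = O + (11, 4) = (11, 4)
  bit 3 = 0: acc unchanged = (11, 4)
  bit 4 = 1: acc = (11, 4) + (14, 3) = (11, 15)

20P = (11, 15)


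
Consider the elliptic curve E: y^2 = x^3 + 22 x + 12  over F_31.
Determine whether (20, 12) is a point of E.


Check whether y^2 = x^3 + 22 x + 12 (mod 31) for (x, y) = (20, 12).
LHS: y^2 = 12^2 mod 31 = 20
RHS: x^3 + 22 x + 12 = 20^3 + 22*20 + 12 mod 31 = 20
LHS = RHS

Yes, on the curve


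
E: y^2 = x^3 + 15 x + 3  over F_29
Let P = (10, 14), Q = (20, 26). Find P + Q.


P != Q, so use the chord formula.
s = (y2 - y1) / (x2 - x1) = (12) / (10) mod 29 = 7
x3 = s^2 - x1 - x2 mod 29 = 7^2 - 10 - 20 = 19
y3 = s (x1 - x3) - y1 mod 29 = 7 * (10 - 19) - 14 = 10

P + Q = (19, 10)


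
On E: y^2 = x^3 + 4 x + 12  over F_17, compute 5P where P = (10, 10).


k = 5 = 101_2 (binary, LSB first: 101)
Double-and-add from P = (10, 10):
  bit 0 = 1: acc = O + (10, 10) = (10, 10)
  bit 1 = 0: acc unchanged = (10, 10)
  bit 2 = 1: acc = (10, 10) + (5, 2) = (10, 7)

5P = (10, 7)


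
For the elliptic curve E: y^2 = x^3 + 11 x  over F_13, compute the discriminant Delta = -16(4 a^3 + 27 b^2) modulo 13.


4 a^3 + 27 b^2 = 4*11^3 + 27*0^2 = 5324 + 0 = 5324
Delta = -16 * (5324) = -85184
Delta mod 13 = 5

Delta = 5 (mod 13)


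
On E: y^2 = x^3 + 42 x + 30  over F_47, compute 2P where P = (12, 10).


Doubling: s = (3 x1^2 + a) / (2 y1)
s = (3*12^2 + 42) / (2*10) mod 47 = 19
x3 = s^2 - 2 x1 mod 47 = 19^2 - 2*12 = 8
y3 = s (x1 - x3) - y1 mod 47 = 19 * (12 - 8) - 10 = 19

2P = (8, 19)


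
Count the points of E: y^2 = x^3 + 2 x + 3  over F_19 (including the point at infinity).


For each x in F_19, count y with y^2 = x^3 + 2 x + 3 mod 19:
  x = 1: RHS = 6, y in [5, 14]  -> 2 point(s)
  x = 3: RHS = 17, y in [6, 13]  -> 2 point(s)
  x = 5: RHS = 5, y in [9, 10]  -> 2 point(s)
  x = 9: RHS = 9, y in [3, 16]  -> 2 point(s)
  x = 10: RHS = 16, y in [4, 15]  -> 2 point(s)
  x = 11: RHS = 7, y in [8, 11]  -> 2 point(s)
  x = 12: RHS = 7, y in [8, 11]  -> 2 point(s)
  x = 14: RHS = 1, y in [1, 18]  -> 2 point(s)
  x = 15: RHS = 7, y in [8, 11]  -> 2 point(s)
  x = 18: RHS = 0, y in [0]  -> 1 point(s)
Affine points: 19. Add the point at infinity: total = 20.

#E(F_19) = 20
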